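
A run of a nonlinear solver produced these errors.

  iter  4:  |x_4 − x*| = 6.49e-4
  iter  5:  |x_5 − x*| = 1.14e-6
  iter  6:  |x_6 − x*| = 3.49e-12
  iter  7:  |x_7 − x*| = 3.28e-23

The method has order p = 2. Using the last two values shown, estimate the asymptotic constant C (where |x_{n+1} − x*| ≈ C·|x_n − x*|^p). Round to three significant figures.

2.69

C ≈ |x_7 − x*| / |x_6 − x*|^2
  = 3.28e-23 / (3.49e-12)^2
  = 3.28e-23 / 1.21801e-23 ≈ 2.6929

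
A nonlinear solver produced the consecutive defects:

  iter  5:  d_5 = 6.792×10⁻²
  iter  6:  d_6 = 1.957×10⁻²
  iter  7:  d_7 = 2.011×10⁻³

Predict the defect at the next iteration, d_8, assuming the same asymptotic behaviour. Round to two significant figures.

First estimate the order: p ≈ ln(d_7/d_6) / ln(d_6/d_5) = ln(2.011×10⁻³/1.957×10⁻²)/ln(1.957×10⁻²/6.792×10⁻²) = ln(0.102759)/ln(0.288133) ≈ 1.8286.
Then d_8 ≈ d_7·(d_7/d_6)^p = 2.011×10⁻³·(0.102759)^1.8286 = 2.011×10⁻³·0.015596 ≈ 3.136e-05.

3.1e-5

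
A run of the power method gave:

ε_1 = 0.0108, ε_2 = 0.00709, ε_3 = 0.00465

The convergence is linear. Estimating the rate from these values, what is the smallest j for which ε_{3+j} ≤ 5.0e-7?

Rate ρ ≈ ε_3/ε_2 = 0.00465/0.00709 = 0.6559.
After j more steps, ε_{3+j} ≈ 0.00465·ρ^j; need ρ^j ≤ 5.0e-7/0.00465 = 0.000107527.
j ≥ ln(0.000107527)/ln(0.6559) = -9.1378/-0.42175 = 21.666.
So 22 more iterations are needed.

22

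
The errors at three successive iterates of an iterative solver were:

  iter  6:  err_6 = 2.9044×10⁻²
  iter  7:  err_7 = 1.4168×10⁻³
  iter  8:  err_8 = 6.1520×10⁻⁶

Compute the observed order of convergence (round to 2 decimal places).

1.80

p ≈ ln(err_8/err_7) / ln(err_7/err_6)
  = ln(6.1520×10⁻⁶/1.4168×10⁻³) / ln(1.4168×10⁻³/2.9044×10⁻²)
  = ln(0.00434218) / ln(0.0487812)
  = -5.43938 / -3.02041 ≈ 1.80087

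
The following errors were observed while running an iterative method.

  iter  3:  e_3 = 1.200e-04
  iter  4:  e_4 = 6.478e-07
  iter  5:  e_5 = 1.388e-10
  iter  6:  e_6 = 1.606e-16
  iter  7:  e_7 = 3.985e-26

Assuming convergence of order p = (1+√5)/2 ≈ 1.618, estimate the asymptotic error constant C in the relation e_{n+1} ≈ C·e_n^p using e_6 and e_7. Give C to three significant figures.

1.43

C ≈ e_7 / e_6^1.618
  = 3.985e-26 / (1.606e-16)^1.618
  = 3.985e-26 / 2.78546e-26 ≈ 1.4306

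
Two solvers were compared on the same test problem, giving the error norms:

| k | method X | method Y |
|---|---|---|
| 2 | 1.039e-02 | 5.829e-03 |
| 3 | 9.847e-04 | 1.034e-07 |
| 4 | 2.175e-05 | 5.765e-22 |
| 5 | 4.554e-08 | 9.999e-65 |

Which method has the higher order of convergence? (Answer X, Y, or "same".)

Method X: p ≈ ln(4.554e-08/2.175e-05)/ln(2.175e-05/9.847e-04) ≈ 1.62.
Method Y: p ≈ ln(9.999e-65/5.765e-22)/ln(5.765e-22/1.034e-07) ≈ 3.00.
Method Y has the higher order (≈3.0 vs ≈1.6).

Y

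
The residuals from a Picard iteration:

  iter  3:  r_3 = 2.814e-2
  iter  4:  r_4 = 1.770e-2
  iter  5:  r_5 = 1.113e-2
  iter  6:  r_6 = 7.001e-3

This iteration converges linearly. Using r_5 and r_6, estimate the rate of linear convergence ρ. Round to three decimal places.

ρ ≈ r_6/r_5 = 7.001e-3/1.113e-2 = 0.62902

0.629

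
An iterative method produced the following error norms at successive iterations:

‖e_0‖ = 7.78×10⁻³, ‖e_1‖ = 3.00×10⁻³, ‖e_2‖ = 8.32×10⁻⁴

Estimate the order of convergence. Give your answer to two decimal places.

p ≈ ln(‖e_2‖/‖e_1‖) / ln(‖e_1‖/‖e_0‖)
  = ln(8.32×10⁻⁴/3.00×10⁻³) / ln(3.00×10⁻³/7.78×10⁻³)
  = ln(0.277333) / ln(0.385604)
  = -1.28254 / -0.95294 ≈ 1.34588

1.35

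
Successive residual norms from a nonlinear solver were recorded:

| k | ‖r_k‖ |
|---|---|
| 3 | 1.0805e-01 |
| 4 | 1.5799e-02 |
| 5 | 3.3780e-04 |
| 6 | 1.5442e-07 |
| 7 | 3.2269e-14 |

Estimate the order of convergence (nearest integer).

Consecutive ratios: ‖r_7‖/‖r_6‖ = 3.2269e-14/1.5442e-07 = 2.08969e-07, ‖r_6‖/‖r_5‖ = 1.5442e-07/3.3780e-04 = 0.000457134.
p ≈ ln(2.08969e-07)/ln(0.000457134) = -15.3811/-7.6905 ≈ 2.00.
So the convergence is quadratic (order 2).

2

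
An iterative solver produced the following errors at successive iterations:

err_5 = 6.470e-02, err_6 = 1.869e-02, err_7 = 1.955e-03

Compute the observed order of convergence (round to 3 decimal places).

1.818

p ≈ ln(err_7/err_6) / ln(err_6/err_5)
  = ln(1.955e-03/1.869e-02) / ln(1.869e-02/6.470e-02)
  = ln(0.104601) / ln(0.288872)
  = -2.257602 / -1.241772 ≈ 1.818049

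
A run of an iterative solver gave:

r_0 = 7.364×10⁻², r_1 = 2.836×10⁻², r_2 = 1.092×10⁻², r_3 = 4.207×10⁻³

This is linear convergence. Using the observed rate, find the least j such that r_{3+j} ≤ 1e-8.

14

Rate ρ ≈ r_3/r_2 = 4.207×10⁻³/1.092×10⁻² = 0.3853.
After j more steps, r_{3+j} ≈ 4.207×10⁻³·ρ^j; need ρ^j ≤ 1e-8/4.207×10⁻³ = 2.37699e-06.
j ≥ ln(2.37699e-06)/ln(0.3853) = -12.9497/-0.95373 = 13.578.
So 14 more iterations are needed.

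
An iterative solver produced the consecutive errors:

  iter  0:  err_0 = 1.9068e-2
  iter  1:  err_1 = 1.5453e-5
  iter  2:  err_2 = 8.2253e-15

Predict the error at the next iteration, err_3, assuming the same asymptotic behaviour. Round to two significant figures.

First estimate the order: p ≈ ln(err_2/err_1) / ln(err_1/err_0) = ln(8.2253e-15/1.5453e-5)/ln(1.5453e-5/1.9068e-2) = ln(5.32279e-10)/ln(0.000810415) ≈ 3.0000.
Then err_3 ≈ err_2·(err_2/err_1)^p = 8.2253e-15·(5.32279e-10)^3.0000 = 8.2253e-15·1.50806e-28 ≈ 1.24e-42.

1.2e-42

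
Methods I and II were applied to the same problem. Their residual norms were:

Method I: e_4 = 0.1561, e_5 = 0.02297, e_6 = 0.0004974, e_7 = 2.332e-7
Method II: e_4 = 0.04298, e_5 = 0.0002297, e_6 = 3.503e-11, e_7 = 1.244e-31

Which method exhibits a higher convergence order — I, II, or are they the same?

II

Method I: p ≈ ln(2.332e-7/0.0004974)/ln(0.0004974/0.02297) ≈ 2.00.
Method II: p ≈ ln(1.244e-31/3.503e-11)/ln(3.503e-11/0.0002297) ≈ 3.00.
Method II has the higher order (≈3.0 vs ≈2.0).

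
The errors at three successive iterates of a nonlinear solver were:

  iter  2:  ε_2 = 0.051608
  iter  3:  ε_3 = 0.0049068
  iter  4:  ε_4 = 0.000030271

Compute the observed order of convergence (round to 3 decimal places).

2.162

p ≈ ln(ε_4/ε_3) / ln(ε_3/ε_2)
  = ln(0.000030271/0.0049068) / ln(0.0049068/0.051608)
  = ln(0.00616919) / ln(0.0950783)
  = -5.088188 / -2.353055 ≈ 2.162375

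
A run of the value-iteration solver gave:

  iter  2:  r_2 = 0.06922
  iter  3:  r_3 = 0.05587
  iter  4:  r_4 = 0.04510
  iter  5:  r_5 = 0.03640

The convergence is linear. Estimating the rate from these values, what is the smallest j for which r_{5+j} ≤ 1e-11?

103

Rate ρ ≈ r_5/r_4 = 0.03640/0.04510 = 0.8071.
After j more steps, r_{5+j} ≈ 0.03640·ρ^j; need ρ^j ≤ 1e-11/0.03640 = 2.74725e-10.
j ≥ ln(2.74725e-10)/ln(0.8071) = -22.0153/-0.21431 = 102.726.
So 103 more iterations are needed.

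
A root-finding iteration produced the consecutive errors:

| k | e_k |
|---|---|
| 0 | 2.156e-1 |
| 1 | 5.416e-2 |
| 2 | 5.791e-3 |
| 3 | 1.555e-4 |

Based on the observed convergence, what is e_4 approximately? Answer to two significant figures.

First estimate the order: p ≈ ln(e_3/e_2) / ln(e_2/e_1) = ln(1.555e-4/5.791e-3)/ln(5.791e-3/5.416e-2) = ln(0.026852)/ln(0.106924) ≈ 1.6181.
Then e_4 ≈ e_3·(e_3/e_2)^p = 1.555e-4·(0.026852)^1.6181 = 1.555e-4·0.0028703 ≈ 4.463e-07.

4.5e-7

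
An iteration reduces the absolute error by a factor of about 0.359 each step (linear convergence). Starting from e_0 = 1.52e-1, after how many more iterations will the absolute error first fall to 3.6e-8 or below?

15

After k steps, e_k ≈ 1.52e-1·0.359^k.
Need 0.359^k ≤ 3.6e-8/1.52e-1 = 2.36842e-07.
k ≥ ln(2.36842e-07)/ln(0.359) = -15.2559/-1.02443 = 14.892.
Smallest integer k = 15.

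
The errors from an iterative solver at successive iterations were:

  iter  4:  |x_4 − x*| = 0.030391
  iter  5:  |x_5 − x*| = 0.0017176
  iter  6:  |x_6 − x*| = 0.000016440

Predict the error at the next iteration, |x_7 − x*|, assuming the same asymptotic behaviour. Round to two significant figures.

First estimate the order: p ≈ ln(|x_6 − x*|/|x_5 − x*|) / ln(|x_5 − x*|/|x_4 − x*|) = ln(0.000016440/0.0017176)/ln(0.0017176/0.030391) = ln(0.0095715)/ln(0.0565167) ≈ 1.6180.
Then |x_7 − x*| ≈ |x_6 − x*|·(|x_6 − x*|/|x_5 − x*|)^p = 0.000016440·(0.0095715)^1.6180 = 0.000016440·0.000541035 ≈ 8.895e-09.

8.9e-9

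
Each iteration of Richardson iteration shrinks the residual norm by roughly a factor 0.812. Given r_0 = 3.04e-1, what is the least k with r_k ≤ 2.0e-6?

58

After k steps, r_k ≈ 3.04e-1·0.812^k.
Need 0.812^k ≤ 2.0e-6/3.04e-1 = 6.57895e-06.
k ≥ ln(6.57895e-06)/ln(0.812) = -11.9316/-0.20825 = 57.295.
Smallest integer k = 58.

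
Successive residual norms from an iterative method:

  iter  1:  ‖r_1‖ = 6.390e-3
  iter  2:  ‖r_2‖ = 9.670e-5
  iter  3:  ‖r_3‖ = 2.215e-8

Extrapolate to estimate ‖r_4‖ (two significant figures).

First estimate the order: p ≈ ln(‖r_3‖/‖r_2‖) / ln(‖r_2‖/‖r_1‖) = ln(2.215e-8/9.670e-5)/ln(9.670e-5/6.390e-3) = ln(0.000229059)/ln(0.015133) ≈ 1.9999.
Then ‖r_4‖ ≈ ‖r_3‖·(‖r_3‖/‖r_2‖)^p = 2.215e-8·(0.000229059)^1.9999 = 2.215e-8·5.2512e-08 ≈ 1.163e-15.

1.2e-15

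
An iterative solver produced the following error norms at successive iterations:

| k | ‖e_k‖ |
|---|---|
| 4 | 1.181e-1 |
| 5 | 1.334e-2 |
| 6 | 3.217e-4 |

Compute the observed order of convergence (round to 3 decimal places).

p ≈ ln(‖e_6‖/‖e_5‖) / ln(‖e_5‖/‖e_4‖)
  = ln(3.217e-4/1.334e-2) / ln(1.334e-2/1.181e-1)
  = ln(0.0241154) / ln(0.112955)
  = -3.724905 / -2.180766 ≈ 1.708072

1.708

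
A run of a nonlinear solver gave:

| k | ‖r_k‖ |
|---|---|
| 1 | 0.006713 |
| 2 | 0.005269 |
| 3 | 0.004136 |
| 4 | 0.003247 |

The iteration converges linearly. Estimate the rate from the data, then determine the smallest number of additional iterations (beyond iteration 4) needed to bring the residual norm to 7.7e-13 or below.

Rate ρ ≈ ‖r_4‖/‖r_3‖ = 0.003247/0.004136 = 0.7851.
After j more steps, ‖r_{4+j}‖ ≈ 0.003247·ρ^j; need ρ^j ≤ 7.7e-13/0.003247 = 2.37142e-10.
j ≥ ln(2.37142e-10)/ln(0.7851) = -22.1624/-0.24194 = 91.603.
So 92 more iterations are needed.

92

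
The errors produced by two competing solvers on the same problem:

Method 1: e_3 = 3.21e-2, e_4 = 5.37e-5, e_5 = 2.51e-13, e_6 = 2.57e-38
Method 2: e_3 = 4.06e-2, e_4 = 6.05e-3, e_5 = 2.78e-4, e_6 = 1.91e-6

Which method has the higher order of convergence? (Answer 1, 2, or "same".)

1

Method 1: p ≈ ln(2.57e-38/2.51e-13)/ln(2.51e-13/5.37e-5) ≈ 3.00.
Method 2: p ≈ ln(1.91e-6/2.78e-4)/ln(2.78e-4/6.05e-3) ≈ 1.62.
Method 1 has the higher order (≈3.0 vs ≈1.6).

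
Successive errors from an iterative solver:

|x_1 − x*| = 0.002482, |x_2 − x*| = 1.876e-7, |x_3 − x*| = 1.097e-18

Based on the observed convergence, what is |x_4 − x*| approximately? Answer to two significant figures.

First estimate the order: p ≈ ln(|x_3 − x*|/|x_2 − x*|) / ln(|x_2 − x*|/|x_1 − x*|) = ln(1.097e-18/1.876e-7)/ln(1.876e-7/0.002482) = ln(5.84755e-12)/ln(7.55842e-05) ≈ 2.7254.
Then |x_4 − x*| ≈ |x_3 − x*|·(|x_3 − x*|/|x_2 − x*|)^p = 1.097e-18·(5.84755e-12)^2.7254 = 1.097e-18·2.42947e-31 ≈ 2.665e-49.

2.7e-49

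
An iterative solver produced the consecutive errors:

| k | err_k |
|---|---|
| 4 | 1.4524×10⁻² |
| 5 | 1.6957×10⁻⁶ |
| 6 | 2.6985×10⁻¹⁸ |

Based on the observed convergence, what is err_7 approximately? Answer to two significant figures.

1.1e-53

First estimate the order: p ≈ ln(err_6/err_5) / ln(err_5/err_4) = ln(2.6985×10⁻¹⁸/1.6957×10⁻⁶)/ln(1.6957×10⁻⁶/1.4524×10⁻²) = ln(1.59138e-12)/ln(0.000116752) ≈ 3.0000.
Then err_7 ≈ err_6·(err_6/err_5)^p = 2.6985×10⁻¹⁸·(1.59138e-12)^3.0000 = 2.6985×10⁻¹⁸·4.03015e-36 ≈ 1.088e-53.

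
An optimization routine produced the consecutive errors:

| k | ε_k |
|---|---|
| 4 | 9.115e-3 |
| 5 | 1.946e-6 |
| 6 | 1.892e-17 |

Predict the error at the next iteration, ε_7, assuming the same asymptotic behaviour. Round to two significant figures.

First estimate the order: p ≈ ln(ε_6/ε_5) / ln(ε_5/ε_4) = ln(1.892e-17/1.946e-6)/ln(1.946e-6/9.115e-3) = ln(9.72251e-12)/ln(0.000213494) ≈ 3.0001.
Then ε_7 ≈ ε_6·(ε_6/ε_5)^p = 1.892e-17·(9.72251e-12)^3.0001 = 1.892e-17·9.16714e-34 ≈ 1.734e-50.

1.7e-50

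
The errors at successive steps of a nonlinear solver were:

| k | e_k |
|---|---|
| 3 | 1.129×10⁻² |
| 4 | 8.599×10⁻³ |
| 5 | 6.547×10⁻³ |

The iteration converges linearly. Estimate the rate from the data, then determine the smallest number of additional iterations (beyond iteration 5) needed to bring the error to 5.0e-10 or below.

61

Rate ρ ≈ e_5/e_4 = 6.547×10⁻³/8.599×10⁻³ = 0.7614.
After j more steps, e_{5+j} ≈ 6.547×10⁻³·ρ^j; need ρ^j ≤ 5.0e-10/6.547×10⁻³ = 7.63709e-08.
j ≥ ln(7.63709e-08)/ln(0.7614) = -16.3877/-0.27260 = 60.116.
So 61 more iterations are needed.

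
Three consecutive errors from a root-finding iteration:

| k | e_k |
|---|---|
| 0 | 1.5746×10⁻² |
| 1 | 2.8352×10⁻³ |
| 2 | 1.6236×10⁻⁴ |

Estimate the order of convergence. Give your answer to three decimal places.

p ≈ ln(e_2/e_1) / ln(e_1/e_0)
  = ln(1.6236×10⁻⁴/2.8352×10⁻³) / ln(2.8352×10⁻³/1.5746×10⁻²)
  = ln(0.0572658) / ln(0.180058)
  = -2.860052 / -1.714476 ≈ 1.668178

1.668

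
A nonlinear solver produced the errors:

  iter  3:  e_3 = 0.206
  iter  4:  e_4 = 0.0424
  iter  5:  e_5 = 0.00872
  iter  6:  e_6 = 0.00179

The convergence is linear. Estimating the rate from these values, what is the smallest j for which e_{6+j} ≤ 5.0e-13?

Rate ρ ≈ e_6/e_5 = 0.00179/0.00872 = 0.2053.
After j more steps, e_{6+j} ≈ 0.00179·ρ^j; need ρ^j ≤ 5.0e-13/0.00179 = 2.7933e-10.
j ≥ ln(2.7933e-10)/ln(0.2053) = -21.9986/-1.58328 = 13.894.
So 14 more iterations are needed.

14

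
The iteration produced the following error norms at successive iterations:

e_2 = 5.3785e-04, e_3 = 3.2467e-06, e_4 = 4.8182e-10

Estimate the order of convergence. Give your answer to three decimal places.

p ≈ ln(e_4/e_3) / ln(e_3/e_2)
  = ln(4.8182e-10/3.2467e-06) / ln(3.2467e-06/5.3785e-04)
  = ln(0.000148403) / ln(0.00603644)
  = -8.815579 / -5.109941 ≈ 1.725182

1.725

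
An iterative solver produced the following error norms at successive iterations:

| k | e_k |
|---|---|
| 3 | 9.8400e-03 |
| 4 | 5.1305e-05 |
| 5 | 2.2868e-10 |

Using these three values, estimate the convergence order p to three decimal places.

p ≈ ln(e_5/e_4) / ln(e_4/e_3)
  = ln(2.2868e-10/5.1305e-05) / ln(5.1305e-05/9.8400e-03)
  = ln(4.45727e-06) / ln(0.00521392)
  = -12.320974 / -5.256423 ≈ 2.343984

2.344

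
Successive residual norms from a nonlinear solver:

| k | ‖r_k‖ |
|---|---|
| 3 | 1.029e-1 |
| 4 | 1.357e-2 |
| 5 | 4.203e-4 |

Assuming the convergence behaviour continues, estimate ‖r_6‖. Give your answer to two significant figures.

1.1e-6

First estimate the order: p ≈ ln(‖r_5‖/‖r_4‖) / ln(‖r_4‖/‖r_3‖) = ln(4.203e-4/1.357e-2)/ln(1.357e-2/1.029e-1) = ln(0.0309727)/ln(0.131876) ≈ 1.7151.
Then ‖r_6‖ ≈ ‖r_5‖·(‖r_5‖/‖r_4‖)^p = 4.203e-4·(0.0309727)^1.7151 = 4.203e-4·0.00258154 ≈ 1.085e-06.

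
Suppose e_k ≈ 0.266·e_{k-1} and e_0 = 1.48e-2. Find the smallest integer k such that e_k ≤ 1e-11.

16

After k steps, e_k ≈ 1.48e-2·0.266^k.
Need 0.266^k ≤ 1e-11/1.48e-2 = 6.75676e-10.
k ≥ ln(6.75676e-10)/ln(0.266) = -21.1153/-1.32426 = 15.945.
Smallest integer k = 16.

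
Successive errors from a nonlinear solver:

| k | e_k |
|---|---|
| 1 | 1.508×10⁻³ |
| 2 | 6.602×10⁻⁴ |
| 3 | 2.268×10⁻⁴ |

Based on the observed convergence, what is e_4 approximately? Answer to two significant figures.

First estimate the order: p ≈ ln(e_3/e_2) / ln(e_2/e_1) = ln(2.268×10⁻⁴/6.602×10⁻⁴)/ln(6.602×10⁻⁴/1.508×10⁻³) = ln(0.343532)/ln(0.437798) ≈ 1.2936.
Then e_4 ≈ e_3·(e_3/e_2)^p = 2.268×10⁻⁴·(0.343532)^1.2936 = 2.268×10⁻⁴·0.251031 ≈ 5.693e-05.

5.7e-5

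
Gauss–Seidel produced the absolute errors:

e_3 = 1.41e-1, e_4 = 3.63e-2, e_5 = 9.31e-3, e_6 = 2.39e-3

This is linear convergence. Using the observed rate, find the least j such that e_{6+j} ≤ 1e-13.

18

Rate ρ ≈ e_6/e_5 = 2.39e-3/9.31e-3 = 0.2567.
After j more steps, e_{6+j} ≈ 2.39e-3·ρ^j; need ρ^j ≤ 1e-13/2.39e-3 = 4.1841e-11.
j ≥ ln(4.1841e-11)/ln(0.2567) = -23.8971/-1.35985 = 17.573.
So 18 more iterations are needed.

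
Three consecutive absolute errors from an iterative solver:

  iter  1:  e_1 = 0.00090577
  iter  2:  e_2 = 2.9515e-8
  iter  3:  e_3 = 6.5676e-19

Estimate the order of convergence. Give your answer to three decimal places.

2.374

p ≈ ln(e_3/e_2) / ln(e_2/e_1)
  = ln(6.5676e-19/2.9515e-8) / ln(2.9515e-8/0.00090577)
  = ln(2.22517e-11) / ln(3.25855e-05)
  = -24.528603 / -10.331643 ≈ 2.374124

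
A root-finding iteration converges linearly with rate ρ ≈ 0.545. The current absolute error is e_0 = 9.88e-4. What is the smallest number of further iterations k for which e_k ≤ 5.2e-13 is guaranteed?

36

After k steps, e_k ≈ 9.88e-4·0.545^k.
Need 0.545^k ≤ 5.2e-13/9.88e-4 = 5.26316e-10.
k ≥ ln(5.26316e-10)/ln(0.545) = -21.3651/-0.60697 = 35.200.
Smallest integer k = 36.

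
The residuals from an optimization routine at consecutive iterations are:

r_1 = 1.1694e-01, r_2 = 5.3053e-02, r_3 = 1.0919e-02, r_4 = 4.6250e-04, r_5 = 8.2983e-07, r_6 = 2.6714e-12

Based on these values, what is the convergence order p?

Consecutive ratios: r_6/r_5 = 2.6714e-12/8.2983e-07 = 3.21921e-06, r_5/r_4 = 8.2983e-07/4.6250e-04 = 0.00179423.
p ≈ ln(3.21921e-06)/ln(0.00179423) = -12.6464/-6.3232 ≈ 2.00.
So the convergence is quadratic (order 2).

2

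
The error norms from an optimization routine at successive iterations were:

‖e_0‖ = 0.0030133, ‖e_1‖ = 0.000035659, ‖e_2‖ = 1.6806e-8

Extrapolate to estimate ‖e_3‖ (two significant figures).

First estimate the order: p ≈ ln(‖e_2‖/‖e_1‖) / ln(‖e_1‖/‖e_0‖) = ln(1.6806e-8/0.000035659)/ln(0.000035659/0.0030133) = ln(0.000471298)/ln(0.0118339) ≈ 1.7265.
Then ‖e_3‖ ≈ ‖e_2‖·(‖e_2‖/‖e_1‖)^p = 1.6806e-8·(0.000471298)^1.7265 = 1.6806e-8·1.80487e-06 ≈ 3.033e-14.

3.0e-14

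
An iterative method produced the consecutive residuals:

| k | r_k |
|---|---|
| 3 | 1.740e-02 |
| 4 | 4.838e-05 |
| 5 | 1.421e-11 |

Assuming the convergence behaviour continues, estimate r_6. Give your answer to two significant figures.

2.9e-28

First estimate the order: p ≈ ln(r_5/r_4) / ln(r_4/r_3) = ln(1.421e-11/4.838e-05)/ln(4.838e-05/1.740e-02) = ln(2.93716e-07)/ln(0.00278046) ≈ 2.5557.
Then r_6 ≈ r_5·(r_5/r_4)^p = 1.421e-11·(2.93716e-07)^2.5557 = 1.421e-11·2.02294e-17 ≈ 2.875e-28.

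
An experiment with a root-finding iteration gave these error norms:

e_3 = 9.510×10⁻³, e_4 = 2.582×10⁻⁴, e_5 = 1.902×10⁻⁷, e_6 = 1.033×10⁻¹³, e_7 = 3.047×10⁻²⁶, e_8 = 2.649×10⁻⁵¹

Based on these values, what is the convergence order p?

2

Consecutive ratios: e_8/e_7 = 2.649×10⁻⁵¹/3.047×10⁻²⁶ = 8.6938e-26, e_7/e_6 = 3.047×10⁻²⁶/1.033×10⁻¹³ = 2.94966e-13.
p ≈ ln(8.6938e-26)/ln(2.94966e-13) = -57.7046/-28.8519 ≈ 2.00.
So the convergence is quadratic (order 2).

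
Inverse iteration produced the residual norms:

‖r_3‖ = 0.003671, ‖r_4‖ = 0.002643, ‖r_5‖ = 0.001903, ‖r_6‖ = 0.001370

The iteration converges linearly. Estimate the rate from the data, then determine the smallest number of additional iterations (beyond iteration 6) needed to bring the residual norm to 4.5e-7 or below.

Rate ρ ≈ ‖r_6‖/‖r_5‖ = 0.001370/0.001903 = 0.7199.
After j more steps, ‖r_{6+j}‖ ≈ 0.001370·ρ^j; need ρ^j ≤ 4.5e-7/0.001370 = 0.000328467.
j ≥ ln(0.000328467)/ln(0.7199) = -8.0211/-0.32864 = 24.407.
So 25 more iterations are needed.

25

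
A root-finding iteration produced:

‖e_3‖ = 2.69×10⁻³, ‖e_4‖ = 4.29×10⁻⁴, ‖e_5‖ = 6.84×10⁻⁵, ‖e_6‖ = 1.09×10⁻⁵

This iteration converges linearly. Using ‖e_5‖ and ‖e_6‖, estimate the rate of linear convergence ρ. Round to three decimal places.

ρ ≈ ‖e_6‖/‖e_5‖ = 1.09×10⁻⁵/6.84×10⁻⁵ = 0.15936

0.159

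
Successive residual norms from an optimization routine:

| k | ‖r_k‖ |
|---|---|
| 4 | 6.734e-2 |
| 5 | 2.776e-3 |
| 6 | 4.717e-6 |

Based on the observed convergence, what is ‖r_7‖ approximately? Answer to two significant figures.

First estimate the order: p ≈ ln(‖r_6‖/‖r_5‖) / ln(‖r_5‖/‖r_4‖) = ln(4.717e-6/2.776e-3)/ln(2.776e-3/6.734e-2) = ln(0.00169921)/ln(0.0412236) ≈ 2.0000.
Then ‖r_7‖ ≈ ‖r_6‖·(‖r_6‖/‖r_5‖)^p = 4.717e-6·(0.00169921)^2.0000 = 4.717e-6·2.88731e-06 ≈ 1.362e-11.

1.4e-11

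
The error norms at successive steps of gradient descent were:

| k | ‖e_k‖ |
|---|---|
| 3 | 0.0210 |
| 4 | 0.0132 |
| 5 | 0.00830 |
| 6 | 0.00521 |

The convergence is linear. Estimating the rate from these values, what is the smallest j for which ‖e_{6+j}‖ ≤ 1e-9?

34

Rate ρ ≈ ‖e_6‖/‖e_5‖ = 0.00521/0.00830 = 0.6277.
After j more steps, ‖e_{6+j}‖ ≈ 0.00521·ρ^j; need ρ^j ≤ 1e-9/0.00521 = 1.91939e-07.
j ≥ ln(1.91939e-07)/ln(0.6277) = -15.4661/-0.46569 = 33.211.
So 34 more iterations are needed.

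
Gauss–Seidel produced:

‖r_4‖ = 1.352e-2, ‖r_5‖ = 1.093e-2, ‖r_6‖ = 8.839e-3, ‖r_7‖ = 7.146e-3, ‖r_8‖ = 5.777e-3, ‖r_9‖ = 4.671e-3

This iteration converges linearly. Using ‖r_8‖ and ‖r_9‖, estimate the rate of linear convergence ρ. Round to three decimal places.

0.809

ρ ≈ ‖r_9‖/‖r_8‖ = 4.671e-3/5.777e-3 = 0.80855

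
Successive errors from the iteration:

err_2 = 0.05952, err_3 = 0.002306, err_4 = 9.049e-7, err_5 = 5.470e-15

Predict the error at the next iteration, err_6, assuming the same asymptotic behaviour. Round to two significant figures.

8.1e-35

First estimate the order: p ≈ ln(err_5/err_4) / ln(err_4/err_3) = ln(5.470e-15/9.049e-7)/ln(9.049e-7/0.002306) = ln(6.04487e-09)/ln(0.000392411) ≈ 2.4128.
Then err_6 ≈ err_5·(err_5/err_4)^p = 5.470e-15·(6.04487e-09)^2.4128 = 5.470e-15·1.47955e-20 ≈ 8.093e-35.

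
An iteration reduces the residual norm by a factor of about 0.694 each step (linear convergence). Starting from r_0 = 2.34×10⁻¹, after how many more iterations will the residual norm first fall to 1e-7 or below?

41

After k steps, r_k ≈ 2.34×10⁻¹·0.694^k.
Need 0.694^k ≤ 1e-7/2.34×10⁻¹ = 4.2735e-07.
k ≥ ln(4.2735e-07)/ln(0.694) = -14.6657/-0.36528 = 40.149.
Smallest integer k = 41.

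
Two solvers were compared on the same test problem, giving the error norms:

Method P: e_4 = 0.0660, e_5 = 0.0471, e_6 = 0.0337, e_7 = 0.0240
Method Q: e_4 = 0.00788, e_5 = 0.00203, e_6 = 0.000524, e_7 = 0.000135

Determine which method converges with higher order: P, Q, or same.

same

Method P: p ≈ ln(0.0240/0.0337)/ln(0.0337/0.0471) ≈ 1.01.
Method Q: p ≈ ln(0.000135/0.000524)/ln(0.000524/0.00203) ≈ 1.00.
Both orders ≈ 1.0 — effectively the same.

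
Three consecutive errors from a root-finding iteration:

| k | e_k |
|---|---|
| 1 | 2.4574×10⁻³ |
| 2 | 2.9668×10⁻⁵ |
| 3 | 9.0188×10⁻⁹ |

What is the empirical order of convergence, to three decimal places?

p ≈ ln(e_3/e_2) / ln(e_2/e_1)
  = ln(9.0188×10⁻⁹/2.9668×10⁻⁵) / ln(2.9668×10⁻⁵/2.4574×10⁻³)
  = ln(0.000303991) / ln(0.0120729)
  = -8.098512 / -4.416792 ≈ 1.833573

1.834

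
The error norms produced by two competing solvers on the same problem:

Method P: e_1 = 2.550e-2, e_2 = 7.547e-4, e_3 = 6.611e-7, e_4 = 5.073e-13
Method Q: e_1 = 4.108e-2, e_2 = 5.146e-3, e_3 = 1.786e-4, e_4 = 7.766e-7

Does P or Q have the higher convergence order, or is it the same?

Method P: p ≈ ln(5.073e-13/6.611e-7)/ln(6.611e-7/7.547e-4) ≈ 2.00.
Method Q: p ≈ ln(7.766e-7/1.786e-4)/ln(1.786e-4/5.146e-3) ≈ 1.62.
Method P has the higher order (≈2.0 vs ≈1.6).

P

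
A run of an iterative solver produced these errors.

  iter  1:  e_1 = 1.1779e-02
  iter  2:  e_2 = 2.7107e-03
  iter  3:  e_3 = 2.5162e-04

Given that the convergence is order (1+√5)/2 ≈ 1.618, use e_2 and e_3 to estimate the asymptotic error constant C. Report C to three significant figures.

3.58

C ≈ e_3 / e_2^1.618
  = 2.5162e-04 / (2.7107e-03)^1.618
  = 2.5162e-04 / 7.02629e-05 ≈ 3.5811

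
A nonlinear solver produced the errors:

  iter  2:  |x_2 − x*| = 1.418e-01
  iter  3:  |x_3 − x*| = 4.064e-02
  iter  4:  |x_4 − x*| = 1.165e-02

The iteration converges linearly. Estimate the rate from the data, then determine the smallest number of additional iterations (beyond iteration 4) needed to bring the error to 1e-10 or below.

Rate ρ ≈ |x_4 − x*|/|x_3 − x*| = 1.165e-02/4.064e-02 = 0.2867.
After j more steps, |x_{4+j} − x*| ≈ 1.165e-02·ρ^j; need ρ^j ≤ 1e-10/1.165e-02 = 8.58369e-09.
j ≥ ln(8.58369e-09)/ln(0.2867) = -18.5734/-1.24932 = 14.867.
So 15 more iterations are needed.

15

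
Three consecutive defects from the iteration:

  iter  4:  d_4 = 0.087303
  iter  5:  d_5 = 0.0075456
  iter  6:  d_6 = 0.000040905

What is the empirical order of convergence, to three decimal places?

p ≈ ln(d_6/d_5) / ln(d_5/d_4)
  = ln(0.000040905/0.0075456) / ln(0.0075456/0.087303)
  = ln(0.00542104) / ln(0.08643)
  = -5.217468 / -2.448420 ≈ 2.130953

2.131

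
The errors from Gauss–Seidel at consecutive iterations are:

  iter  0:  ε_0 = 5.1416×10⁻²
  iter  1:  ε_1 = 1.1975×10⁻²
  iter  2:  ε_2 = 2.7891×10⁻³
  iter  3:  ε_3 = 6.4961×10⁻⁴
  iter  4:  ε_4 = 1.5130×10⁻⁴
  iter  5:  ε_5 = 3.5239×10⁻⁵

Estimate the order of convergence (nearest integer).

1

Consecutive ratios: ε_5/ε_4 = 3.5239×10⁻⁵/1.5130×10⁻⁴ = 0.232908, ε_4/ε_3 = 1.5130×10⁻⁴/6.4961×10⁻⁴ = 0.232909.
p ≈ ln(0.232908)/ln(0.232909) = -1.4571/-1.4571 ≈ 1.00.
So the convergence is linear (order 1).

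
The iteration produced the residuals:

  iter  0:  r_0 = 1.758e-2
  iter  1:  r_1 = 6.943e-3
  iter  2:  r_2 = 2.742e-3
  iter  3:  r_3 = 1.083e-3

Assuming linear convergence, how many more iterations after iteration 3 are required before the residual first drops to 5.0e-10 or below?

16

Rate ρ ≈ r_3/r_2 = 1.083e-3/2.742e-3 = 0.3950.
After j more steps, r_{3+j} ≈ 1.083e-3·ρ^j; need ρ^j ≤ 5.0e-10/1.083e-3 = 4.61681e-07.
j ≥ ln(4.61681e-07)/ln(0.3950) = -14.5884/-0.92887 = 15.706.
So 16 more iterations are needed.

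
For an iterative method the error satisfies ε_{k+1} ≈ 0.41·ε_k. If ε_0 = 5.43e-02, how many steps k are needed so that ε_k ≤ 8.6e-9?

After k steps, ε_k ≈ 5.43e-02·0.41^k.
Need 0.41^k ≤ 8.6e-9/5.43e-02 = 1.58379e-07.
k ≥ ln(1.58379e-07)/ln(0.41) = -15.6583/-0.89160 = 17.562.
Smallest integer k = 18.

18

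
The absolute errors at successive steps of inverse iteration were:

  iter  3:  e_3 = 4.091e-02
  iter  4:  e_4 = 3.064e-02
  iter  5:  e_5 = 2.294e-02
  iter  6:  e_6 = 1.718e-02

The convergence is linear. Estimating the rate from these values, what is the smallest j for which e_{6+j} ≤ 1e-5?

Rate ρ ≈ e_6/e_5 = 1.718e-02/2.294e-02 = 0.7489.
After j more steps, e_{6+j} ≈ 1.718e-02·ρ^j; need ρ^j ≤ 1e-5/1.718e-02 = 0.000582072.
j ≥ ln(0.000582072)/ln(0.7489) = -7.4489/-0.28915 = 25.761.
So 26 more iterations are needed.

26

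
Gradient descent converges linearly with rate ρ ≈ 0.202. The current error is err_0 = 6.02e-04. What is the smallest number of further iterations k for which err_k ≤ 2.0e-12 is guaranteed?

After k steps, err_k ≈ 6.02e-04·0.202^k.
Need 0.202^k ≤ 2.0e-12/6.02e-04 = 3.32226e-09.
k ≥ ln(3.32226e-09)/ln(0.202) = -19.5226/-1.59949 = 12.206.
Smallest integer k = 13.

13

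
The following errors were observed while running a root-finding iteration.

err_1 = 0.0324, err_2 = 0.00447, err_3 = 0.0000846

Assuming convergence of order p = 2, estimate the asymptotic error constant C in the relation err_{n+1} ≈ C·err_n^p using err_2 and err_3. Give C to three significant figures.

4.23

C ≈ err_3 / err_2^2
  = 0.0000846 / (0.00447)^2
  = 0.0000846 / 1.99809e-05 ≈ 4.234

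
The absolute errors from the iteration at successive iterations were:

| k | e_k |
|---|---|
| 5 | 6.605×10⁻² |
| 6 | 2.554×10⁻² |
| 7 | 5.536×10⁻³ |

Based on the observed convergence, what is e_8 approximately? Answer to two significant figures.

4.7e-4

First estimate the order: p ≈ ln(e_7/e_6) / ln(e_6/e_5) = ln(5.536×10⁻³/2.554×10⁻²)/ln(2.554×10⁻²/6.605×10⁻²) = ln(0.216758)/ln(0.386677) ≈ 1.6092.
Then e_8 ≈ e_7·(e_7/e_6)^p = 5.536×10⁻³·(0.216758)^1.6092 = 5.536×10⁻³·0.0853987 ≈ 0.0004728.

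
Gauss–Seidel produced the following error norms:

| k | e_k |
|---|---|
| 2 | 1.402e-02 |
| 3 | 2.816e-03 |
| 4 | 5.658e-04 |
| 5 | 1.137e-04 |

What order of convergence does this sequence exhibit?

1

Consecutive ratios: e_5/e_4 = 1.137e-04/5.658e-04 = 0.200954, e_4/e_3 = 5.658e-04/2.816e-03 = 0.200923.
p ≈ ln(0.200954)/ln(0.200923) = -1.6047/-1.6048 ≈ 1.00.
So the convergence is linear (order 1).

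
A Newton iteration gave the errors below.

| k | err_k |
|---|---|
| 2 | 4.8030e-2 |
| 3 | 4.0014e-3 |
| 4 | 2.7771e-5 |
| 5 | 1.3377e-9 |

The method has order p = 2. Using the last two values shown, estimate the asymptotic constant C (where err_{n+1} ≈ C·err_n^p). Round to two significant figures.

C ≈ err_5 / err_4^2
  = 1.3377e-9 / (2.7771e-5)^2
  = 1.3377e-9 / 7.71228e-10 ≈ 1.7345

1.7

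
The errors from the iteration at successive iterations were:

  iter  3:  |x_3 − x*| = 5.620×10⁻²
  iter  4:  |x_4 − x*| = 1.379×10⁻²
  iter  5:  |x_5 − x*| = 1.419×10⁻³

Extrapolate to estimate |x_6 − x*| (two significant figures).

First estimate the order: p ≈ ln(|x_5 − x*|/|x_4 − x*|) / ln(|x_4 − x*|/|x_3 − x*|) = ln(1.419×10⁻³/1.379×10⁻²)/ln(1.379×10⁻²/5.620×10⁻²) = ln(0.102901)/ln(0.245374) ≈ 1.6185.
Then |x_6 − x*| ≈ |x_5 − x*|·(|x_5 − x*|/|x_4 − x*|)^p = 1.419×10⁻³·(0.102901)^1.6185 = 1.419×10⁻³·0.0252116 ≈ 3.578e-05.

3.6e-5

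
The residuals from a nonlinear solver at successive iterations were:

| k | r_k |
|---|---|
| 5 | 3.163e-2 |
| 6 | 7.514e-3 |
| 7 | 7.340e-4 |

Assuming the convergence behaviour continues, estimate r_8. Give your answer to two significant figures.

First estimate the order: p ≈ ln(r_7/r_6) / ln(r_6/r_5) = ln(7.340e-4/7.514e-3)/ln(7.514e-3/3.163e-2) = ln(0.0976843)/ln(0.237559) ≈ 1.6183.
Then r_8 ≈ r_7·(r_7/r_6)^p = 7.340e-4·(0.0976843)^1.6183 = 7.340e-4·0.0231864 ≈ 1.702e-05.

1.7e-5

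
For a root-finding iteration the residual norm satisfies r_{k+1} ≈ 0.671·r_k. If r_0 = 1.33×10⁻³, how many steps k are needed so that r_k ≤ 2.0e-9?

34

After k steps, r_k ≈ 1.33×10⁻³·0.671^k.
Need 0.671^k ≤ 2.0e-9/1.33×10⁻³ = 1.50376e-06.
k ≥ ln(1.50376e-06)/ln(0.671) = -13.4075/-0.39899 = 33.604.
Smallest integer k = 34.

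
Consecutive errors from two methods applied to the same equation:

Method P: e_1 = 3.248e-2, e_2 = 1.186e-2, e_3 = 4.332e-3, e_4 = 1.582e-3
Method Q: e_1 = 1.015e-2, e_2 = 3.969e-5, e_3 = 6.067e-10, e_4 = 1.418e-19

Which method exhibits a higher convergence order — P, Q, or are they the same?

Method P: p ≈ ln(1.582e-3/4.332e-3)/ln(4.332e-3/1.186e-2) ≈ 1.00.
Method Q: p ≈ ln(1.418e-19/6.067e-10)/ln(6.067e-10/3.969e-5) ≈ 2.00.
Method Q has the higher order (≈2.0 vs ≈1.0).

Q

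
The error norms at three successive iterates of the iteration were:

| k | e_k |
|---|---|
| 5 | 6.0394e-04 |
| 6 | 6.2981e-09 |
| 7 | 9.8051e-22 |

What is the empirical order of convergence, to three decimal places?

p ≈ ln(e_7/e_6) / ln(e_6/e_5)
  = ln(9.8051e-22/6.2981e-09) / ln(6.2981e-09/6.0394e-04)
  = ln(1.55683e-13) / ln(1.04284e-05)
  = -29.490955 / -11.470978 ≈ 2.570919

2.571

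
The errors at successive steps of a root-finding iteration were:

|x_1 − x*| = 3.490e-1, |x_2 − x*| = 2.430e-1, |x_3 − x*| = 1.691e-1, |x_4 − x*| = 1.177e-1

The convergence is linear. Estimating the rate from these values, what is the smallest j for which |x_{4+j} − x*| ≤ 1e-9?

52

Rate ρ ≈ |x_4 − x*|/|x_3 − x*| = 1.177e-1/1.691e-1 = 0.6960.
After j more steps, |x_{4+j} − x*| ≈ 1.177e-1·ρ^j; need ρ^j ≤ 1e-9/1.177e-1 = 8.49618e-09.
j ≥ ln(8.49618e-09)/ln(0.6960) = -18.5836/-0.36241 = 51.278.
So 52 more iterations are needed.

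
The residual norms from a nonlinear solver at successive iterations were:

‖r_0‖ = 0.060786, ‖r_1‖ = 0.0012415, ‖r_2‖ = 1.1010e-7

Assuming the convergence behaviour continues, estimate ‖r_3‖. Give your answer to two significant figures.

2.1e-17

First estimate the order: p ≈ ln(‖r_2‖/‖r_1‖) / ln(‖r_1‖/‖r_0‖) = ln(1.1010e-7/0.0012415)/ln(0.0012415/0.060786) = ln(8.8683e-05)/ln(0.0204241) ≈ 2.3979.
Then ‖r_3‖ ≈ ‖r_2‖·(‖r_2‖/‖r_1‖)^p = 1.1010e-7·(8.8683e-05)^2.3979 = 1.1010e-7·1.92011e-10 ≈ 2.114e-17.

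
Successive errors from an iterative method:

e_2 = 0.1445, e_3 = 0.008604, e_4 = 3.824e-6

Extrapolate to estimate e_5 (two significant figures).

2.6e-15

First estimate the order: p ≈ ln(e_4/e_3) / ln(e_3/e_2) = ln(3.824e-6/0.008604)/ln(0.008604/0.1445) = ln(0.000444444)/ln(0.0595433) ≈ 2.7361.
Then e_5 ≈ e_4·(e_4/e_3)^p = 3.824e-6·(0.000444444)^2.7361 = 3.824e-6·6.7312e-10 ≈ 2.574e-15.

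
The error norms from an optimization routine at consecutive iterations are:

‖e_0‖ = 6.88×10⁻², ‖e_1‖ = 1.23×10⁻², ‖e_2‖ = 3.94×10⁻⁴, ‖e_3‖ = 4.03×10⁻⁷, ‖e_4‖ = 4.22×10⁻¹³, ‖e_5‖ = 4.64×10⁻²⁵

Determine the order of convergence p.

Consecutive ratios: ‖e_5‖/‖e_4‖ = 4.64×10⁻²⁵/4.22×10⁻¹³ = 1.09953e-12, ‖e_4‖/‖e_3‖ = 4.22×10⁻¹³/4.03×10⁻⁷ = 1.04715e-06.
p ≈ ln(1.09953e-12)/ln(1.04715e-06) = -27.5361/-13.7694 ≈ 2.00.
So the convergence is quadratic (order 2).

2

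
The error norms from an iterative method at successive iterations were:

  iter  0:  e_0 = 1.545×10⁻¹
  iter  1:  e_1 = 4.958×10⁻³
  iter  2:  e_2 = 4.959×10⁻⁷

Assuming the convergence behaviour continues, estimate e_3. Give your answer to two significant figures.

9.6e-18

First estimate the order: p ≈ ln(e_2/e_1) / ln(e_1/e_0) = ln(4.959×10⁻⁷/4.958×10⁻³)/ln(4.958×10⁻³/1.545×10⁻¹) = ln(0.00010002)/ln(0.0320906) ≈ 2.6780.
Then e_3 ≈ e_2·(e_2/e_1)^p = 4.959×10⁻⁷·(0.00010002)^2.6780 = 4.959×10⁻⁷·1.94193e-11 ≈ 9.63e-18.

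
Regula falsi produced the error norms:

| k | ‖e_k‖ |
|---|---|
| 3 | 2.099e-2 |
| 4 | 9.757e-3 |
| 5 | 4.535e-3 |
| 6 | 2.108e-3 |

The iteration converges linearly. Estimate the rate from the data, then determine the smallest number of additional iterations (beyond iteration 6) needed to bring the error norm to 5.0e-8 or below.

14

Rate ρ ≈ ‖e_6‖/‖e_5‖ = 2.108e-3/4.535e-3 = 0.4648.
After j more steps, ‖e_{6+j}‖ ≈ 2.108e-3·ρ^j; need ρ^j ≤ 5.0e-8/2.108e-3 = 2.37192e-05.
j ≥ ln(2.37192e-05)/ln(0.4648) = -10.6492/-0.76615 = 13.900.
So 14 more iterations are needed.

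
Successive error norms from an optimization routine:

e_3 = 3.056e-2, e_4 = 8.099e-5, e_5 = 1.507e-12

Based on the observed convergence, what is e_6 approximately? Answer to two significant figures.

First estimate the order: p ≈ ln(e_5/e_4) / ln(e_4/e_3) = ln(1.507e-12/8.099e-5)/ln(8.099e-5/3.056e-2) = ln(1.86072e-08)/ln(0.0026502) ≈ 3.0001.
Then e_6 ≈ e_5·(e_5/e_4)^p = 1.507e-12·(1.86072e-08)^3.0001 = 1.507e-12·6.43087e-24 ≈ 9.691e-36.

9.7e-36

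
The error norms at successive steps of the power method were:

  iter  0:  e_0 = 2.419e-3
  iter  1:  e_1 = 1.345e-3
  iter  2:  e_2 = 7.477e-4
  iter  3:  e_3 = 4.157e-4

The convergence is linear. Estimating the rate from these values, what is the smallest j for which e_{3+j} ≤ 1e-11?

Rate ρ ≈ e_3/e_2 = 4.157e-4/7.477e-4 = 0.5560.
After j more steps, e_{3+j} ≈ 4.157e-4·ρ^j; need ρ^j ≤ 1e-11/4.157e-4 = 2.40558e-08.
j ≥ ln(2.40558e-08)/ln(0.5560) = -17.5429/-0.58699 = 29.886.
So 30 more iterations are needed.

30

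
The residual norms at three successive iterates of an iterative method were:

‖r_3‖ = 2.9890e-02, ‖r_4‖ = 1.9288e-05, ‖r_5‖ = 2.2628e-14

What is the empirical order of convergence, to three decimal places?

2.799

p ≈ ln(‖r_5‖/‖r_4‖) / ln(‖r_4‖/‖r_3‖)
  = ln(2.2628e-14/1.9288e-05) / ln(1.9288e-05/2.9890e-02)
  = ln(1.17316e-09) / ln(0.000645299)
  = -20.563565 / -7.345797 ≈ 2.799365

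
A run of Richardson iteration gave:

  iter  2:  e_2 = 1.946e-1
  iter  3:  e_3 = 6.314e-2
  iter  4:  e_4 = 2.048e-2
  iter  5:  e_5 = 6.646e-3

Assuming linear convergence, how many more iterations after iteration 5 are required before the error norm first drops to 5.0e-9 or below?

13

Rate ρ ≈ e_5/e_4 = 6.646e-3/2.048e-2 = 0.3245.
After j more steps, e_{5+j} ≈ 6.646e-3·ρ^j; need ρ^j ≤ 5.0e-9/6.646e-3 = 7.52332e-07.
j ≥ ln(7.52332e-07)/ln(0.3245) = -14.1001/-1.12547 = 12.528.
So 13 more iterations are needed.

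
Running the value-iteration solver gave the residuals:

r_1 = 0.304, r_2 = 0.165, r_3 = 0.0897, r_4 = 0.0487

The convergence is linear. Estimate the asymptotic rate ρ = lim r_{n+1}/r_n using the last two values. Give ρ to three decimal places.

0.543

ρ ≈ r_4/r_3 = 0.0487/0.0897 = 0.54292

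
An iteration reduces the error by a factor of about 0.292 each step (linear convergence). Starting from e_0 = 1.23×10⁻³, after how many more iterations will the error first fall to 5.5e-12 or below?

16

After k steps, e_k ≈ 1.23×10⁻³·0.292^k.
Need 0.292^k ≤ 5.5e-12/1.23×10⁻³ = 4.47154e-09.
k ≥ ln(4.47154e-09)/ln(0.292) = -19.2255/-1.23100 = 15.618.
Smallest integer k = 16.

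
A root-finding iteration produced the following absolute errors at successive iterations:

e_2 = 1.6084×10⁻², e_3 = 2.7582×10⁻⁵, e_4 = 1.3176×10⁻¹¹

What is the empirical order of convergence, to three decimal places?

p ≈ ln(e_4/e_3) / ln(e_3/e_2)
  = ln(1.3176×10⁻¹¹/2.7582×10⁻⁵) / ln(2.7582×10⁻⁵/1.6084×10⁻²)
  = ln(4.77703e-07) / ln(0.00171487)
  = -14.554277 / -6.368418 ≈ 2.285383

2.285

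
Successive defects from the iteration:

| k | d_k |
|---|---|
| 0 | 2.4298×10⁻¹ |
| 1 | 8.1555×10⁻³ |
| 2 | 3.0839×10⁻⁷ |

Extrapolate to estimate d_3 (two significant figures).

First estimate the order: p ≈ ln(d_2/d_1) / ln(d_1/d_0) = ln(3.0839×10⁻⁷/8.1555×10⁻³)/ln(8.1555×10⁻³/2.4298×10⁻¹) = ln(3.78137e-05)/ln(0.0335645) ≈ 3.0000.
Then d_3 ≈ d_2·(d_2/d_1)^p = 3.0839×10⁻⁷·(3.78137e-05)^3.0000 = 3.0839×10⁻⁷·5.40689e-14 ≈ 1.667e-20.

1.7e-20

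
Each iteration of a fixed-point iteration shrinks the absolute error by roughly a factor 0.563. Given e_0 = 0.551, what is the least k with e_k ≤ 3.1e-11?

After k steps, e_k ≈ 0.551·0.563^k.
Need 0.563^k ≤ 3.1e-11/0.551 = 5.62613e-11.
k ≥ ln(5.62613e-11)/ln(0.563) = -23.6010/-0.57448 = 41.082.
Smallest integer k = 42.

42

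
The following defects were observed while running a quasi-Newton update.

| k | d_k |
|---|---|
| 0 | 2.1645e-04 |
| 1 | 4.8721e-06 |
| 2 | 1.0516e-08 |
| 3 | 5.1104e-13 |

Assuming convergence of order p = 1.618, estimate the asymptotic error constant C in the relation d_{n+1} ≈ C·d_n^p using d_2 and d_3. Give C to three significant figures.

C ≈ d_3 / d_2^1.618
  = 5.1104e-13 / (1.0516e-08)^1.618
  = 5.1104e-13 / 1.23411e-13 ≈ 4.141

4.14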